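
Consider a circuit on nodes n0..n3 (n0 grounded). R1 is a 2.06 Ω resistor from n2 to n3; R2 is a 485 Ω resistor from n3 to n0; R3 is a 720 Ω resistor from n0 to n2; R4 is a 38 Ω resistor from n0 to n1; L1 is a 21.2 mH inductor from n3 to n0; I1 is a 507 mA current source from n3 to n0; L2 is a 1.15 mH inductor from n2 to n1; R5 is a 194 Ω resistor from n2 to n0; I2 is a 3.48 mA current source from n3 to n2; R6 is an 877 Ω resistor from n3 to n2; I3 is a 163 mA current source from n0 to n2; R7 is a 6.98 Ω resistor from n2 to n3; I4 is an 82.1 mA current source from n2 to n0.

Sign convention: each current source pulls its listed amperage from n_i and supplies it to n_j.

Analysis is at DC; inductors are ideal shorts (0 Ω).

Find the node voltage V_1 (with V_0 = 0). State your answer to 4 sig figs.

0.1273 V

Apply KCL at each of the 3 non-ground nodes and solve the resulting linear system.
Node n1: branches {R4, L2} → V_1 = 0.1273
Node n2: branches {R1, R3, L2, R5, I2, R6, I3, R7, I4} → V_2 = 0.1273
Node n3: branches {R1, R2, L1, I1, I2, R6, R7} → V_3 = 0.000
Source currents: i(L1)=-0.4303, i(L2)=0.003351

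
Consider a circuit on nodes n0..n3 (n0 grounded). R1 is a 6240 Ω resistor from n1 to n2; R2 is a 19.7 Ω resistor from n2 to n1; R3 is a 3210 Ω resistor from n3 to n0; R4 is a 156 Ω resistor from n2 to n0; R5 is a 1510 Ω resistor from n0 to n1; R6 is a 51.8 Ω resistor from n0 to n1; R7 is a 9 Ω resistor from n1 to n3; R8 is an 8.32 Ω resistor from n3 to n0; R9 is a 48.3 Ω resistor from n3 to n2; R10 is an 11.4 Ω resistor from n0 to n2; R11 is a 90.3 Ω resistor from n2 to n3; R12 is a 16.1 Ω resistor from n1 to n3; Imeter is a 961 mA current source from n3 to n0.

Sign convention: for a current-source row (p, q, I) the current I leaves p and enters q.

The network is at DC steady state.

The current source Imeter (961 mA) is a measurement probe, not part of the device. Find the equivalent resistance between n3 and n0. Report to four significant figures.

R_eq = 5.720 Ω

Element admittances at DC:
  Y(R1) = 0.0001603 S between n1,n2
  Y(R2) = 0.05076 S between n2,n1
  Y(R3) = 0.0003115 S between n3,n0
  Y(R4) = 0.006410 S between n2,n0
  Y(R5) = 0.0006623 S between n0,n1
  Y(R6) = 0.01931 S between n0,n1
  Y(R7) = 0.1111 S between n1,n3
  Y(R8) = 0.1202 S between n3,n0
  Y(R9) = 0.02070 S between n3,n2
  Y(R10) = 0.08772 S between n0,n2
  Y(R11) = 0.01107 S between n2,n3
  Y(R12) = 0.06211 S between n1,n3
  Imeter: injects 0.961 A into n0 (from n3)
Assemble and solve the 3×3 MNA system:
  V(n1)=-4.369  V(n2)=-2.246  V(n3)=-5.497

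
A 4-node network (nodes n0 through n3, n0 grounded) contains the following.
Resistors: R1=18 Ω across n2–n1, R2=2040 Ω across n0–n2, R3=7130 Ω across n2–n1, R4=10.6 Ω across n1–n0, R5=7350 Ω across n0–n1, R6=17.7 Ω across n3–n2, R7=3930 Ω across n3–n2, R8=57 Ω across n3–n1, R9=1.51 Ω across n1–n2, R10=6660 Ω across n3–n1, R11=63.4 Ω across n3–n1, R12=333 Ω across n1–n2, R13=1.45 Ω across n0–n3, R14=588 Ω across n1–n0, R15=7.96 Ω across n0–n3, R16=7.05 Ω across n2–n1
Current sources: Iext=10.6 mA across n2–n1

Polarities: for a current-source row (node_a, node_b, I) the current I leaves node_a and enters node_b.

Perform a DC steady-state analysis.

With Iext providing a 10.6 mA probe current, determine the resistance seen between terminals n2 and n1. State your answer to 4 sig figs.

R_eq = 1.109 Ω

Element admittances at DC:
  Y(R1) = 0.05556 S between n2,n1
  Y(R2) = 0.0004902 S between n0,n2
  Y(R3) = 0.0001403 S between n2,n1
  Y(R4) = 0.09434 S between n1,n0
  Y(R5) = 0.0001361 S between n0,n1
  Y(R6) = 0.05650 S between n3,n2
  Y(R7) = 0.0002545 S between n3,n2
  Y(R8) = 0.01754 S between n3,n1
  Y(R9) = 0.6623 S between n1,n2
  Y(R10) = 0.0001502 S between n3,n1
  Y(R11) = 0.01577 S between n3,n1
  Y(R12) = 0.003003 S between n1,n2
  Y(R13) = 0.6897 S between n0,n3
  Y(R14) = 0.001701 S between n1,n0
  Y(R15) = 0.1256 S between n0,n3
  Y(R16) = 0.1418 S between n2,n1
  Iext: injects 0.0106 A into n1 (from n2)
Assemble and solve the 3×3 MNA system:
  V(n1)=0.003410  V(n2)=-0.008348  V(n3)=-0.0003972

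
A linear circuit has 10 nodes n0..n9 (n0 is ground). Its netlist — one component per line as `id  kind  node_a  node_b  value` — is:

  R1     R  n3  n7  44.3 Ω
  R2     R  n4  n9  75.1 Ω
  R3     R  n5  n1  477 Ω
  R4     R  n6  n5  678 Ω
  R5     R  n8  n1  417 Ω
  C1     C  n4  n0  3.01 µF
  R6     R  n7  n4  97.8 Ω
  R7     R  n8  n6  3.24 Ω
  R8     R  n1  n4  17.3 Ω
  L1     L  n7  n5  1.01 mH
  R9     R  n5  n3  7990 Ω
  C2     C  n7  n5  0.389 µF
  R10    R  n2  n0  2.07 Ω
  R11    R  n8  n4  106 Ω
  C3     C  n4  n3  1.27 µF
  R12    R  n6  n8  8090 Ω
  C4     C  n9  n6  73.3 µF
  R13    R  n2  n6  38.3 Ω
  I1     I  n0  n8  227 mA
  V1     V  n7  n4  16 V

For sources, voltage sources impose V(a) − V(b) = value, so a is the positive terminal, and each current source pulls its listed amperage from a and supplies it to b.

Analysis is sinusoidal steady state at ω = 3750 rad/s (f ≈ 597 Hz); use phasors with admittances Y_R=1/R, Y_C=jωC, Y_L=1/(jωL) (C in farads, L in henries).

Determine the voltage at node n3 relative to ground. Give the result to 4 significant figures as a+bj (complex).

20.10-7.387j V

Element admittances at ω=3750 rad/s:
  Y(R1) = 0.02257+0.000j S between n3,n7
  Y(R2) = 0.01332+0.000j S between n4,n9
  Y(R3) = 0.002096+0.000j S between n5,n1
  Y(R4) = 0.001475+0.000j S between n6,n5
  Y(R5) = 0.002398+0.000j S between n8,n1
  Y(C1) = 0.000+0.01129j S between n4,n0
  Y(R6) = 0.01022+0.000j S between n7,n4
  Y(R7) = 0.3086+0.000j S between n8,n6
  Y(R8) = 0.05780+0.000j S between n1,n4
  Y(L1) = 0.000-0.2640j S between n7,n5
  Y(R9) = 0.0001252+0.000j S between n5,n3
  Y(C2) = 0.000+0.001459j S between n7,n5
  Y(R10) = 0.4831+0.000j S between n2,n0
  Y(R11) = 0.009434+0.000j S between n8,n4
  Y(C3) = 0.000+0.004762j S between n4,n3
  Y(R12) = 0.0001236+0.000j S between n6,n8
  Y(C4) = 0.000+0.2749j S between n9,n6
  Y(R13) = 0.02611+0.000j S between n2,n6
  I1: injects 0.227 A into n8 (from n0)
  V1: constraint V(n7)−V(n4) = 16
Assemble and solve the 10×10 MNA system:
  V(n1)=5.433-4.103j  V(n2)=0.3724-0.1116j  V(n3)=20.10-7.387j  V(n4)=4.775-4.170j  V(n5)=20.76-4.369j  V(n6)=7.264-2.176j  V(n7)=20.78-4.170j  V(n8)=7.885-2.249j  V(n9)=7.161-2.060j
  i(V1)=-0.2310-0.06919j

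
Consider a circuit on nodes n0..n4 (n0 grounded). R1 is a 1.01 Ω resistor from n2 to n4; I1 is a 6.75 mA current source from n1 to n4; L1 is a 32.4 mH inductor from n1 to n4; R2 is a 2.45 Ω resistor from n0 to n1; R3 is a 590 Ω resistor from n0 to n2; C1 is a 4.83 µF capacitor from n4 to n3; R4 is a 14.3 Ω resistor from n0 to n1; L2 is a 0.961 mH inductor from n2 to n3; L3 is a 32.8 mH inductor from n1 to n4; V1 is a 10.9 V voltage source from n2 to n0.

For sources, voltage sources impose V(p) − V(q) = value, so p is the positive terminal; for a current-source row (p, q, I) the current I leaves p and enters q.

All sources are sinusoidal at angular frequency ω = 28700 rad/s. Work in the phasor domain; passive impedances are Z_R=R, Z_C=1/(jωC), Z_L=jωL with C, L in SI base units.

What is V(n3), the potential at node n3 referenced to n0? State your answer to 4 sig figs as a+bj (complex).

10.91+0.03229j V

Element admittances at ω=28700 rad/s:
  Y(R1) = 0.9901+0.000j S between n2,n4
  I1: injects 0.00675 A into n4 (from n1)
  Y(L1) = 0.000-0.001075j S between n1,n4
  Y(R2) = 0.4082+0.000j S between n0,n1
  Y(R3) = 0.001695+0.000j S between n0,n2
  Y(C1) = 0.000+0.1386j S between n4,n3
  Y(R4) = 0.06993+0.000j S between n0,n1
  Y(L2) = 0.000-0.03626j S between n2,n3
  Y(L3) = 0.000-0.001062j S between n1,n4
  V1: constraint V(n2)−V(n0) = 10.9
Assemble and solve the 5×5 MNA system:
  V(n1)=-0.01379-0.04882j  V(n2)=10.90+0.000j  V(n3)=10.91+0.03229j  V(n4)=10.91+0.02385j
  i(V1)=-0.01188+0.02334j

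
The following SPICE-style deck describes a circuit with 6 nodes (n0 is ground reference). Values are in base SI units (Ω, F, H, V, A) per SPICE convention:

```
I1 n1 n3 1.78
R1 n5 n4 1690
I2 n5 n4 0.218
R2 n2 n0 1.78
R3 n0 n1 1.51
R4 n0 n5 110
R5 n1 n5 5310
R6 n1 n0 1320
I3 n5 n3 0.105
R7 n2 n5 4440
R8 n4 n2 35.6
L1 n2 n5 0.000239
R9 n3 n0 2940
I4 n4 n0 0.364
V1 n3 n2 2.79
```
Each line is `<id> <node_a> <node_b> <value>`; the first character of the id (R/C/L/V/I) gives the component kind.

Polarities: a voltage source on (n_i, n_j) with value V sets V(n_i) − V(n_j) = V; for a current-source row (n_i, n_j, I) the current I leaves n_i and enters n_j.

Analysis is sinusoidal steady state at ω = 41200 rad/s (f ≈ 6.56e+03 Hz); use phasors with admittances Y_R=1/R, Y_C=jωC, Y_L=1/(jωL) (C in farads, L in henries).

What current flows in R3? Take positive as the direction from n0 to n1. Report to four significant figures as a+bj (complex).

Apply KCL at each of the 5 non-ground nodes and solve the resulting linear system.
Node n1: branches {I1, R3, R5, R6} → V_1 = -2.683-0.0009522j
Node n2: branches {R2, R7, R8, L1, V1} → V_2 = 2.481+0.05535j
Node n3: branches {I1, I3, R9, V1} → V_3 = 5.271+0.05535j
Node n4: branches {R1, I2, R8, I4} → V_4 = -2.616-0.01497j
Node n5: branches {R1, I2, R4, R5, I3, R7, L1} → V_5 = 2.148-3.353j
Source currents: i(V1)=1.883-1.883e-05j

1.777+0.0006306j A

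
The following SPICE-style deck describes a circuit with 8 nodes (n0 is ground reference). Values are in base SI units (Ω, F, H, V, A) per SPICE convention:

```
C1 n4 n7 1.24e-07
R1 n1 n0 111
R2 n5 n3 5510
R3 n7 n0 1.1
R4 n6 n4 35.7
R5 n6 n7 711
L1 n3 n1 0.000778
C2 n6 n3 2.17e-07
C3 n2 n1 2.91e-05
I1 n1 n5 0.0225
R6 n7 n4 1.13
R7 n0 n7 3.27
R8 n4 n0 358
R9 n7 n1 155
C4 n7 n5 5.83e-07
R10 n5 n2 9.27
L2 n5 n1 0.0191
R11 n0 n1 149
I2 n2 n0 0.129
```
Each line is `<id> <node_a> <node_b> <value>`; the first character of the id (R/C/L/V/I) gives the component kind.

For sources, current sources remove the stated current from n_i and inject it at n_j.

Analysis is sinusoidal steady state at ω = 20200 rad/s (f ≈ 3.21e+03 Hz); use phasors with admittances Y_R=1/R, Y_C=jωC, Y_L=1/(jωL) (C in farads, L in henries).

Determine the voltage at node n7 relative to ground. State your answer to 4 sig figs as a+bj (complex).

Apply KCL at each of the 7 non-ground nodes and solve the resulting linear system.
Node n1: branches {R1, L1, C3, I1, R9, L2, R11} → V_1 = -3.725+2.315j
Node n2: branches {C3, R10, I2} → V_2 = -3.660+2.442j
Node n3: branches {R2, L1, C2} → V_3 = -3.962+2.530j
Node n4: branches {C1, R4, R6, R8} → V_4 = -0.07217-0.04583j
Node n5: branches {R2, I1, C4, R10, L2} → V_5 = -3.156+2.794j
Node n6: branches {R4, R5, C2} → V_6 = -0.5314-0.5562j
Node n7: branches {C1, R3, R5, R6, R7, R9, C4} → V_7 = -0.05782-0.02985j

-0.05782-0.02985j V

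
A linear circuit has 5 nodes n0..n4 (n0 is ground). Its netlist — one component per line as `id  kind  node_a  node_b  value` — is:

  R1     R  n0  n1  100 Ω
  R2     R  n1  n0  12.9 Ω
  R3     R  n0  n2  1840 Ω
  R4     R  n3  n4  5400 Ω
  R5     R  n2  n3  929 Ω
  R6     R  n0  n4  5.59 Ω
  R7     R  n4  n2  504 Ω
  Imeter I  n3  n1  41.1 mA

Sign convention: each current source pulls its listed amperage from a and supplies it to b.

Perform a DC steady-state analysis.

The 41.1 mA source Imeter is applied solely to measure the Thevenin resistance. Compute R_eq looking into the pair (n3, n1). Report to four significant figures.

R_eq = 1079. Ω

Apply KCL at each of the 4 non-ground nodes and solve the resulting linear system.
Node n1: branches {R1, R2, Imeter} → V_1 = 0.4696
Node n2: branches {R3, R5, R7} → V_2 = -13.21
Node n3: branches {R4, R5, Imeter} → V_3 = -43.88
Node n4: branches {R4, R6, R7} → V_4 = -0.1896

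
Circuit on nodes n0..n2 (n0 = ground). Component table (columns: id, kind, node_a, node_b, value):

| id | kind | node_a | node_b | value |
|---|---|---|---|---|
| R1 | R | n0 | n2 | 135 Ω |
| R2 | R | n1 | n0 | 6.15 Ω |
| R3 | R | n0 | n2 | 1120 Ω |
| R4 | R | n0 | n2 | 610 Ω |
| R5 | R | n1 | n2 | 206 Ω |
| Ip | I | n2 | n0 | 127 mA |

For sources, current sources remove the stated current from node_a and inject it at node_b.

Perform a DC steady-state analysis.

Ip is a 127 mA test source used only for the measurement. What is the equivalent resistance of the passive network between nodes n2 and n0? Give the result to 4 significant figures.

Apply KCL at each of the 2 non-ground nodes and solve the resulting linear system.
Node n1: branches {R2, R5} → V_1 = -0.2512
Node n2: branches {R1, R3, R4, R5, Ip} → V_2 = -8.667

R_eq = 68.24 Ω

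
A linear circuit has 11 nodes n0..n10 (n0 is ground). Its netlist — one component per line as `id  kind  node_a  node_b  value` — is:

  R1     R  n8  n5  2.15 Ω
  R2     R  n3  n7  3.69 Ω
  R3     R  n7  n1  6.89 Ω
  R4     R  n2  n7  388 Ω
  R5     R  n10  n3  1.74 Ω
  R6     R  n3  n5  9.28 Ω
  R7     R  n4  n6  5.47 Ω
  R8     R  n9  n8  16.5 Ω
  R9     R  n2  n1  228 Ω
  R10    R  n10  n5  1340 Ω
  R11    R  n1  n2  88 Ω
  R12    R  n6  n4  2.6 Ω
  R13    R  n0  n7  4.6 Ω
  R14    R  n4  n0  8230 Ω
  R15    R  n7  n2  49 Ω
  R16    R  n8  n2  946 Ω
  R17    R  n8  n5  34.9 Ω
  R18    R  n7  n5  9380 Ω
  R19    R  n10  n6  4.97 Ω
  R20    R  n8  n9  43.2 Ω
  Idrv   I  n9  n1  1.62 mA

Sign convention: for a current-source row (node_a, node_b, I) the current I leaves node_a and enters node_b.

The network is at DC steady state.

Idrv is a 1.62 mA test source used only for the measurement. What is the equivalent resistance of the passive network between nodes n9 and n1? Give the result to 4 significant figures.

R_eq = 33.01 Ω

Element admittances at DC:
  Y(R1) = 0.4651 S between n8,n5
  Y(R2) = 0.2710 S between n3,n7
  Y(R3) = 0.1451 S between n7,n1
  Y(R4) = 0.002577 S between n2,n7
  Y(R5) = 0.5747 S between n10,n3
  Y(R6) = 0.1078 S between n3,n5
  Y(R7) = 0.1828 S between n4,n6
  Y(R8) = 0.06061 S between n9,n8
  Y(R9) = 0.004386 S between n2,n1
  Y(R10) = 0.0007463 S between n10,n5
  Y(R11) = 0.01136 S between n1,n2
  Y(R12) = 0.3846 S between n6,n4
  Y(R13) = 0.2174 S between n0,n7
  Y(R14) = 0.0001215 S between n4,n0
  Y(R15) = 0.02041 S between n7,n2
  Y(R16) = 0.001057 S between n8,n2
  Y(R17) = 0.02865 S between n8,n5
  Y(R18) = 0.0001066 S between n7,n5
  Y(R19) = 0.2012 S between n10,n6
  Y(R20) = 0.02315 S between n8,n9
  Idrv: injects 0.00162 A into n1 (from n9)
Assemble and solve the 10×10 MNA system:
  V(n1)=0.01041  V(n2)=0.003493  V(n3)=-0.005858  V(n4)=-0.005871  V(n5)=-0.02050  V(n6)=-0.005872  V(n7)=3.281e-06  V(n8)=-0.02373  V(n9)=-0.04307  V(n10)=-0.005875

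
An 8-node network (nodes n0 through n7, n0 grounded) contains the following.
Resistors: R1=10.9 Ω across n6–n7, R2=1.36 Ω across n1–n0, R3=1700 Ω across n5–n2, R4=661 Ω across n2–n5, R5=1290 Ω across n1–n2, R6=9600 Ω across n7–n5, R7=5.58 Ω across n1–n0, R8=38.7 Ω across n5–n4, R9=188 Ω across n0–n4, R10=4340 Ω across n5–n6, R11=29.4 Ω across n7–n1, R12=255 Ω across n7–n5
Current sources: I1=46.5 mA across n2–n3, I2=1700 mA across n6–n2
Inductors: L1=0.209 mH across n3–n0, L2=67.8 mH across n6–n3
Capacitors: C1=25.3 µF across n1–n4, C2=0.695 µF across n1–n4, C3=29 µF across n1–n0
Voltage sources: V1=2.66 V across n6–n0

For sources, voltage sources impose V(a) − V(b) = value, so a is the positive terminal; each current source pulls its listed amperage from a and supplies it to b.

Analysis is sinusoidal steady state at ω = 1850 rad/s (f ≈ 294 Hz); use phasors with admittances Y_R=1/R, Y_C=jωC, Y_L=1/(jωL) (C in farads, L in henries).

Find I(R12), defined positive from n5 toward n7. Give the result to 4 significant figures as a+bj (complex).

0.1605-0.06530j A

Apply KCL at each of the 7 non-ground nodes and solve the resulting linear system.
Node n1: branches {R2, R5, R7, C1, C2, C3, R11} → V_1 = 1.665+0.07606j
Node n2: branches {I1, R3, R4, R5, I2} → V_2 = 607.9-12.52j
Node n3: branches {I1, L1, L2} → V_3 = 0.008175+0.01792j
Node n4: branches {C1, C2, R8, R9} → V_4 = 5.588-20.29j
Node n5: branches {R3, R4, R6, R8, R10, R12} → V_5 = 44.64-17.16j
Node n6: branches {R1, I2, L2, R10, V1} → V_6 = 2.660+0.000j
Node n7: branches {R1, R6, R11, R12} → V_7 = 3.701-0.5125j
Source currents: i(V1)=-1.595-0.02983j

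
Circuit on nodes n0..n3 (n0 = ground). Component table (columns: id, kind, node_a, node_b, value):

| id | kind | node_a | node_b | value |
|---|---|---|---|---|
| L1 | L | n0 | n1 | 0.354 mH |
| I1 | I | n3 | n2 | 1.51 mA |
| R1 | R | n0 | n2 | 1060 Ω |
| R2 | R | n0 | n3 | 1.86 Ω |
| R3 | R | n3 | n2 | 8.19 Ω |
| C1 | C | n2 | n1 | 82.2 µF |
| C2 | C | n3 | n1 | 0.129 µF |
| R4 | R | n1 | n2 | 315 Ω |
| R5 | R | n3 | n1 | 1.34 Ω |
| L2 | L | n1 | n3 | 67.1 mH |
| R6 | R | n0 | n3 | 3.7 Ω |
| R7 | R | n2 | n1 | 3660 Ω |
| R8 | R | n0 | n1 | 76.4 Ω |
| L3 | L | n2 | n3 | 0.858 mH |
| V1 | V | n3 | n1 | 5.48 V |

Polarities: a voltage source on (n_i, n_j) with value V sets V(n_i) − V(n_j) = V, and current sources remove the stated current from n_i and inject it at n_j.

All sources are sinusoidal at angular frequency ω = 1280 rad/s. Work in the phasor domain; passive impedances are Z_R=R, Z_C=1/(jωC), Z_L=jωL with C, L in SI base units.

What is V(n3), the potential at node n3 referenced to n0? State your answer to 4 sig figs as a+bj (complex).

4.823-1.764j V

Element admittances at ω=1280 rad/s:
  Y(L1) = 0.000-2.207j S between n0,n1
  I1: injects 0.00151 A into n2 (from n3)
  Y(R1) = 0.0009434+0.000j S between n0,n2
  Y(R2) = 0.5376+0.000j S between n0,n3
  Y(R3) = 0.1221+0.000j S between n3,n2
  Y(C1) = 0.000+0.1052j S between n2,n1
  Y(C2) = 0.000+0.0001651j S between n3,n1
  Y(R4) = 0.003175+0.000j S between n1,n2
  Y(R5) = 0.7463+0.000j S between n3,n1
  Y(L2) = 0.000-0.01164j S between n1,n3
  Y(R6) = 0.2703+0.000j S between n0,n3
  Y(R7) = 0.0002732+0.000j S between n2,n1
  Y(R8) = 0.01309+0.000j S between n0,n1
  Y(L3) = 0.000-0.9105j S between n2,n3
  V1: constraint V(n3)−V(n1) = 5.48
Assemble and solve the 4×4 MNA system:
  V(n1)=-0.6570-1.764j  V(n2)=5.515-1.900j  V(n3)=4.823-1.764j
  i(V1)=-8.027+0.8409j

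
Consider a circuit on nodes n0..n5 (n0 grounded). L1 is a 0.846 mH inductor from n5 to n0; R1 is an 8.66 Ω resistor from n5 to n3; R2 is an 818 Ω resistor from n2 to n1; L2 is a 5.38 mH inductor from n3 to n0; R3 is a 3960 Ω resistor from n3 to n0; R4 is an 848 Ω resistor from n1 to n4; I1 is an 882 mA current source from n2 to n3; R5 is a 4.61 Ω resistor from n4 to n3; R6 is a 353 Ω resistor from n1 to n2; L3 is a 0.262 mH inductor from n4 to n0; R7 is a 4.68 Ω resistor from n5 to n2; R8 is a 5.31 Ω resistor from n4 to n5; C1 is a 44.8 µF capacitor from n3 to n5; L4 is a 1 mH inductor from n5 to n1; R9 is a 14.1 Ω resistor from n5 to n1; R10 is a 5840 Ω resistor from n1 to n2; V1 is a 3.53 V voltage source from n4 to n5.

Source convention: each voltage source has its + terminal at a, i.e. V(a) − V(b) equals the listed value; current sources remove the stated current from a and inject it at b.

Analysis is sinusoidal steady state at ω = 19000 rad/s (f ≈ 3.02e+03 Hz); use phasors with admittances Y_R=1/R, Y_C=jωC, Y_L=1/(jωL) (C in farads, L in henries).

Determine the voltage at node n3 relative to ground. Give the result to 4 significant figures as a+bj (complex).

-1.980-1.641j V

Element admittances at ω=19000 rad/s:
  Y(L1) = 0.000-0.06221j S between n5,n0
  Y(R1) = 0.1155+0.000j S between n5,n3
  Y(R2) = 0.001222+0.000j S between n2,n1
  Y(L2) = 0.000-0.009783j S between n3,n0
  Y(R3) = 0.0002525+0.000j S between n3,n0
  Y(R4) = 0.001179+0.000j S between n1,n4
  I1: injects 0.882 A into n3 (from n2)
  Y(R5) = 0.2169+0.000j S between n4,n3
  Y(R6) = 0.002833+0.000j S between n1,n2
  Y(L3) = 0.000-0.2009j S between n4,n0
  Y(R7) = 0.2137+0.000j S between n5,n2
  Y(R8) = 0.1883+0.000j S between n4,n5
  Y(C1) = 0.000+0.8512j S between n3,n5
  Y(L4) = 0.000-0.05263j S between n5,n1
  Y(R9) = 0.07092+0.000j S between n5,n1
  Y(R10) = 0.0001712+0.000j S between n1,n2
  V1: constraint V(n4)−V(n5) = 3.53
Assemble and solve the 6×6 MNA system:
  V(n1)=-2.738-0.01645j  V(n2)=-6.673+0.06138j  V(n3)=-1.980-1.641j  V(n4)=0.9068+0.06292j  V(n5)=-2.623+0.06292j
  i(V1)=-1.308-0.1876j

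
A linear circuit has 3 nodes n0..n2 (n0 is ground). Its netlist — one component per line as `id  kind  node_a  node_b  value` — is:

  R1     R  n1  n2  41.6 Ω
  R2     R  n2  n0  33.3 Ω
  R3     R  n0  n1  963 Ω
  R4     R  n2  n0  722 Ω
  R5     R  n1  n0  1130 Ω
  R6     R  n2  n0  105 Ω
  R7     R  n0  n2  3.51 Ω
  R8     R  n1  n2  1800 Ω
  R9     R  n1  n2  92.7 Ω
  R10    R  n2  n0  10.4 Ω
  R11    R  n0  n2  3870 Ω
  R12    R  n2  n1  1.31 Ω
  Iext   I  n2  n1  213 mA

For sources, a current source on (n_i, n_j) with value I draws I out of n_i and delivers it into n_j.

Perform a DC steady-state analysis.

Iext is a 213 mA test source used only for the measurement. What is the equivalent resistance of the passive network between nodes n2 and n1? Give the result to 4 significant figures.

Apply KCL at each of the 2 non-ground nodes and solve the resulting linear system.
Node n1: branches {R1, R3, R5, R8, R9, R12, Iext} → V_1 = 0.2648
Node n2: branches {R1, R2, R4, R6, R7, R8, R9, R10, R11, R12, Iext} → V_2 = -0.001206

R_eq = 1.249 Ω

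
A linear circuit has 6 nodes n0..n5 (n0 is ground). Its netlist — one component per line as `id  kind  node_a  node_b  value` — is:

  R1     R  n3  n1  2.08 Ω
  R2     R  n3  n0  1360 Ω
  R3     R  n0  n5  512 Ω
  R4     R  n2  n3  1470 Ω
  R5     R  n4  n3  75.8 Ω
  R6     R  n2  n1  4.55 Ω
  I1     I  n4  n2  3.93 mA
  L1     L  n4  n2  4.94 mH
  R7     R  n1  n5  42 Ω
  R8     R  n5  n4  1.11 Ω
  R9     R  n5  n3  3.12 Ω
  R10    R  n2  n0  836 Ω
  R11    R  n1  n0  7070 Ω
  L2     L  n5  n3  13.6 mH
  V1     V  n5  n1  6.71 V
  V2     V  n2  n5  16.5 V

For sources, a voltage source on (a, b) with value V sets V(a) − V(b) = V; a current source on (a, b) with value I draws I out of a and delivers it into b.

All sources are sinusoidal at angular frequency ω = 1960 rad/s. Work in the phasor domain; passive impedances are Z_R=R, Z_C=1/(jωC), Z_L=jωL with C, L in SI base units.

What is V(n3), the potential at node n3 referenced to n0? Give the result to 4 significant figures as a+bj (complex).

Element admittances at ω=1960 rad/s:
  Y(R1) = 0.4808+0.000j S between n3,n1
  Y(R2) = 0.0007353+0.000j S between n3,n0
  Y(R3) = 0.001953+0.000j S between n0,n5
  Y(R4) = 0.0006803+0.000j S between n2,n3
  Y(R5) = 0.01319+0.000j S between n4,n3
  Y(R6) = 0.2198+0.000j S between n2,n1
  I1: injects 0.00393 A into n2 (from n4)
  Y(L1) = 0.000-0.1033j S between n4,n2
  Y(R7) = 0.02381+0.000j S between n1,n5
  Y(R8) = 0.9009+0.000j S between n5,n4
  Y(R9) = 0.3205+0.000j S between n5,n3
  Y(R10) = 0.001196+0.000j S between n2,n0
  Y(R11) = 0.0001414+0.000j S between n1,n0
  Y(L2) = 0.000-0.03752j S between n5,n3
  V1: constraint V(n5)−V(n1) = 6.71
  V2: constraint V(n2)−V(n5) = 16.5
Assemble and solve the 7×7 MNA system:
  V(n1)=-10.66+0.03843j  V(n2)=12.55+0.03843j  V(n3)=-7.874-0.1720j  V(n4)=-3.802-1.812j  V(n5)=-3.950+0.03843j
  i(V1)=-6.602+0.1012j  i(V2)=-5.317+1.689j

-7.874-0.1720j V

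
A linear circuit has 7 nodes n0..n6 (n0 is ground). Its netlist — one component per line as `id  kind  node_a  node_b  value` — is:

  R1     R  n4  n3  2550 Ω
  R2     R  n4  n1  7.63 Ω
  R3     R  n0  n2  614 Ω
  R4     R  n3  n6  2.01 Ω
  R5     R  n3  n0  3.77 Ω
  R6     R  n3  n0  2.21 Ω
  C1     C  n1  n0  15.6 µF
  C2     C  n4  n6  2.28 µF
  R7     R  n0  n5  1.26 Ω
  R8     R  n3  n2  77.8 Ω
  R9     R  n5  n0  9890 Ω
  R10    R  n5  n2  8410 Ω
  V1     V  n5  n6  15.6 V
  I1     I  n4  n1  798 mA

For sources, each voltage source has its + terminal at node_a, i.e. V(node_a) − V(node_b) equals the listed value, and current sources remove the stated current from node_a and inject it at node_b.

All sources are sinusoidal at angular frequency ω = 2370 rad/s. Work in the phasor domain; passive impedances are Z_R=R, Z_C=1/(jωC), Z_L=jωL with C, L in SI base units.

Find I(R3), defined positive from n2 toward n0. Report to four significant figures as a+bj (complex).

-0.006617+1.365e-05j A

MNA unknowns: 6 node voltages V₁..V_6 plus 1 source current (V1)
R1: Y=0.0003922+0.000j on G[4,3]
R2: Y=0.1311+0.000j on G[4,1]
R3: Y=0.001629+0.000j on G[0,2]
R4: Y=0.4975+0.000j on G[3,6]
R5: Y=0.2653+0.000j on G[3,0]
R6: Y=0.4525+0.000j on G[3,0]
C1: Y=0.000+0.03697j on G[1,0]
C2: Y=0.000+0.005404j on G[4,6]
R7: Y=0.7937+0.000j on G[0,5]
R8: Y=0.01285+0.000j on G[3,2]
R9: Y=0.0001011+0.000j on G[5,0]
R10: Y=0.0001189+0.000j on G[5,2]
V1: row V5−V6=15.6, i_V1 at 5,6
I1: z[4]−=0.798, z[1]+=0.798
solve → V1=-0.6730+0.007609j, V2=-4.063+0.008381j, V3=-4.654+0.009309j, V4=-6.764-0.1822j, V5=4.217+0.02291j, V6=-11.38+0.02291j
aux → i_V1=-3.349-0.01819j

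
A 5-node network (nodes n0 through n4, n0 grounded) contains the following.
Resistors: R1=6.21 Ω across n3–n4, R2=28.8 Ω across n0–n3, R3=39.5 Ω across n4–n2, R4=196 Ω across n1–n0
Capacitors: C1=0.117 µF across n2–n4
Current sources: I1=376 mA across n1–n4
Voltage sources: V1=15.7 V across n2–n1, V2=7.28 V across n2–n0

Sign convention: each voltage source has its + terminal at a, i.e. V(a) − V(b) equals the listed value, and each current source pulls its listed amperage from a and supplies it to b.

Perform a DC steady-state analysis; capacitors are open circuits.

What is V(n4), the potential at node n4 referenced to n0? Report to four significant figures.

Element admittances at DC:
  Y(R1) = 0.1610 S between n3,n4
  Y(R2) = 0.03472 S between n0,n3
  Y(R3) = 0.02532 S between n4,n2
  Y(C1) = 0.000 S between n2,n4
  Y(R4) = 0.005102 S between n1,n0
  I1: injects 0.376 A into n4 (from n1)
  V1: constraint V(n2)−V(n1) = 15.7
  V2: constraint V(n2)−V(n0) = 7.28
Assemble and solve the 6×6 MNA system:
  V(n1)=-8.420  V(n2)=7.280  V(n3)=8.555  V(n4)=10.40
  i(V1)=0.3330  i(V2)=-0.2541

10.40 V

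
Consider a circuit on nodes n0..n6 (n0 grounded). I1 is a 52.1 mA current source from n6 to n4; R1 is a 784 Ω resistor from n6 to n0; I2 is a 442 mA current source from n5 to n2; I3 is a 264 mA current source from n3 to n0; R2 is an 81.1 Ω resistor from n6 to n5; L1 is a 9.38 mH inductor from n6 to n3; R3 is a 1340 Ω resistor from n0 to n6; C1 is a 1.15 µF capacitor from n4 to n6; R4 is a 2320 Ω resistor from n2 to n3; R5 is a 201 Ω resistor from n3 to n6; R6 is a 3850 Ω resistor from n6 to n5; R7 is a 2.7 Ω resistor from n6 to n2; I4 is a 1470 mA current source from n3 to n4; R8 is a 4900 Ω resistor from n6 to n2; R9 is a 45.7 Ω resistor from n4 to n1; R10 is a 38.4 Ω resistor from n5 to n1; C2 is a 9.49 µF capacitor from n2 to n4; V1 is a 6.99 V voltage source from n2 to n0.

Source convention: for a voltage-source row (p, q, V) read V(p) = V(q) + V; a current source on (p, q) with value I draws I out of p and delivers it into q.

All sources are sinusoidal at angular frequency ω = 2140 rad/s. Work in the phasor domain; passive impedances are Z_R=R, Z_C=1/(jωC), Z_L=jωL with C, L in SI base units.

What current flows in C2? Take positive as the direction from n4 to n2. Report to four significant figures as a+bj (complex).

Apply KCL at each of the 6 non-ground nodes and solve the resulting linear system.
Node n1: branches {R9, R10} → V_1 = 5.513-38.09j
Node n2: branches {I2, R4, R7, R8, C2, V1} → V_2 = 6.990+0.000j
Node n3: branches {I3, L1, R4, R5, I4} → V_3 = -1.535-35.05j
Node n4: branches {I1, C1, I4, R9, C2} → V_4 = 20.41-52.60j
Node n5: branches {I2, R2, R6, R10} → V_5 = -7.008-25.90j
Node n6: branches {I1, R1, R2, L1, R3, C1, R5, R6, R7, R8} → V_6 = 2.200-0.6911j
Source currents: i(V1)=-0.2684+0.001397j

1.068+0.2726j A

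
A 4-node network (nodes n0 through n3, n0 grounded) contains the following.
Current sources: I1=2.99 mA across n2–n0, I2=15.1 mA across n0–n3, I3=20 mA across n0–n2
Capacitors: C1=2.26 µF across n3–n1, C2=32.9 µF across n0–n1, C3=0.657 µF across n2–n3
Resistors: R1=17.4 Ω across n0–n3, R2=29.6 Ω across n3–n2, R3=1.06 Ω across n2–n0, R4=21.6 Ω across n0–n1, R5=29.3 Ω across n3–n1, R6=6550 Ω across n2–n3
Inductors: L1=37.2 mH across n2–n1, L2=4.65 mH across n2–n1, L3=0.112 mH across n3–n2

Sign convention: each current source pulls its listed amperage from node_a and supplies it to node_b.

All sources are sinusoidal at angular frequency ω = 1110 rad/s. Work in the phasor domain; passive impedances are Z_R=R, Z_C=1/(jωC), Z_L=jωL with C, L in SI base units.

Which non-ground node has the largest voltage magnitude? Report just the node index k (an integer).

1

MNA unknowns: 3 node voltages V₁..V_3
I1: z[2]−=0.00299, z[0]+=0.00299
C1: Y=0.000+0.002509j on G[3,1]
R1: Y=0.05747+0.000j on G[0,3]
R2: Y=0.03378+0.000j on G[3,2]
R3: Y=0.9434+0.000j on G[2,0]
L1: Y=0.000-0.02422j on G[2,1]
L2: Y=0.000-0.1937j on G[2,1]
R4: Y=0.04630+0.000j on G[0,1]
R5: Y=0.03413+0.000j on G[3,1]
R6: Y=0.0001527+0.000j on G[2,3]
L3: Y=0.000-8.044j on G[3,2]
I2: z[0]−=0.0151, z[3]+=0.0151
C2: Y=0.000+0.03652j on G[0,1]
C3: Y=0.000+0.0007293j on G[2,3]
I3: z[0]−=0.02, z[2]+=0.02
solve → V1=0.03195-0.009589j, V2=0.03025-0.0008182j, V3=0.03031+0.0008526j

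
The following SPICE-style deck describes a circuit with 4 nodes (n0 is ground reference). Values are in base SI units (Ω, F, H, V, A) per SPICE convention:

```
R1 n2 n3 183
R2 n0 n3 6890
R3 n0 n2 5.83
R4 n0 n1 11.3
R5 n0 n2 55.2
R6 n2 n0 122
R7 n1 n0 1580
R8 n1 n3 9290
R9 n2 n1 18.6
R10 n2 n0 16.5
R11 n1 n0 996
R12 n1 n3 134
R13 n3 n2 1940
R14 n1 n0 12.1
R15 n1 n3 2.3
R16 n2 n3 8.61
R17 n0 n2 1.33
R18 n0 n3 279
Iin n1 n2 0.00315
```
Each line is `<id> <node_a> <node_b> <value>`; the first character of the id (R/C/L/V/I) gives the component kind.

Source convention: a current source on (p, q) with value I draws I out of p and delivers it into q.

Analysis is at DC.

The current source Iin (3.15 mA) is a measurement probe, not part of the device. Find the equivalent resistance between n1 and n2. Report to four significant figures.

Element admittances at DC:
  Y(R1) = 0.005464 S between n2,n3
  Y(R2) = 0.0001451 S between n0,n3
  Y(R3) = 0.1715 S between n0,n2
  Y(R4) = 0.08850 S between n0,n1
  Y(R5) = 0.01812 S between n0,n2
  Y(R6) = 0.008197 S between n2,n0
  Y(R7) = 0.0006329 S between n1,n0
  Y(R8) = 0.0001076 S between n1,n3
  Y(R9) = 0.05376 S between n2,n1
  Y(R10) = 0.06061 S between n2,n0
  Y(R11) = 0.001004 S between n1,n0
  Y(R12) = 0.007463 S between n1,n3
  Y(R13) = 0.0005155 S between n3,n2
  Y(R14) = 0.08264 S between n1,n0
  Y(R15) = 0.4348 S between n1,n3
  Y(R16) = 0.1161 S between n2,n3
  Y(R17) = 0.7519 S between n0,n2
  Y(R18) = 0.003584 S between n0,n3
  Iin: injects 0.00315 A into n2 (from n1)
Assemble and solve the 3×3 MNA system:
  V(n1)=-0.008990  V(n2)=0.001562  V(n3)=-0.006663

R_eq = 3.350 Ω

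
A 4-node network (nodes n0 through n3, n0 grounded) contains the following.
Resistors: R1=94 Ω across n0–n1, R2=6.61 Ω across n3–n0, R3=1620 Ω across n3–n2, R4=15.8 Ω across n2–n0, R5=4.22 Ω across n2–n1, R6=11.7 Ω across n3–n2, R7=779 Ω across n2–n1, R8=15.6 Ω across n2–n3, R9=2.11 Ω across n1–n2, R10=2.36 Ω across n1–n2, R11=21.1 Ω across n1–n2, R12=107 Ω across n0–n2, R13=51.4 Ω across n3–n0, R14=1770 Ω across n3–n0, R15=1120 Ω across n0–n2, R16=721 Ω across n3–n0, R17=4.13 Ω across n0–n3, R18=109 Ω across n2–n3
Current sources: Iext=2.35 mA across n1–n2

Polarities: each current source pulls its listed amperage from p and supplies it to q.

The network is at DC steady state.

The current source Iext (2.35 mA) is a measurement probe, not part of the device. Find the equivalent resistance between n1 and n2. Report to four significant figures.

Element admittances at DC:
  Y(R1) = 0.01064 S between n0,n1
  Y(R2) = 0.1513 S between n3,n0
  Y(R3) = 0.0006173 S between n3,n2
  Y(R4) = 0.06329 S between n2,n0
  Y(R5) = 0.2370 S between n2,n1
  Y(R6) = 0.08547 S between n3,n2
  Y(R7) = 0.001284 S between n2,n1
  Y(R8) = 0.06410 S between n2,n3
  Y(R9) = 0.4739 S between n1,n2
  Y(R10) = 0.4237 S between n1,n2
  Y(R11) = 0.04739 S between n1,n2
  Y(R12) = 0.009346 S between n0,n2
  Y(R13) = 0.01946 S between n3,n0
  Y(R14) = 0.0005650 S between n3,n0
  Y(R15) = 0.0008929 S between n0,n2
  Y(R16) = 0.001387 S between n3,n0
  Y(R17) = 0.2421 S between n0,n3
  Y(R18) = 0.009174 S between n2,n3
  Iext: injects 0.00235 A into n2 (from n1)
Assemble and solve the 3×3 MNA system:
  V(n1)=-0.001864  V(n2)=0.0001051  V(n3)=2.917e-05

R_eq = 0.8380 Ω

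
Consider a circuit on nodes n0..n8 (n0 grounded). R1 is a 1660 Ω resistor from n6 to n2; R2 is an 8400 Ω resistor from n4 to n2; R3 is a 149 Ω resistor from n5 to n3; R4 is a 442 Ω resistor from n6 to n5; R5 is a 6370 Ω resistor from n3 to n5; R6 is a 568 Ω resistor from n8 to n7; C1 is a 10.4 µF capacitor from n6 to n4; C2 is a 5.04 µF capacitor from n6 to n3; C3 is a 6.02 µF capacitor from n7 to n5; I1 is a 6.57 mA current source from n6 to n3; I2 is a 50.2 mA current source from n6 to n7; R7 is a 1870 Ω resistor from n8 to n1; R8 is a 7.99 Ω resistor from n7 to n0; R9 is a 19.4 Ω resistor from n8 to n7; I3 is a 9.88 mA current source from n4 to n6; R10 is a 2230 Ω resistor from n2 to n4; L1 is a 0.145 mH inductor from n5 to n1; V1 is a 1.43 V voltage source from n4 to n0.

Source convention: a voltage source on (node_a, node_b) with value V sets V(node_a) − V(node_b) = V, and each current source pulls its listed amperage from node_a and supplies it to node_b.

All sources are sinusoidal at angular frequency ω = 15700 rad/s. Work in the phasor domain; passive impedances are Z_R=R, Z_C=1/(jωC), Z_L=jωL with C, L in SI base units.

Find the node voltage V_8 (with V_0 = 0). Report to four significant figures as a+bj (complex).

0.4661+0.02478j V

MNA unknowns: 8 node voltages V₁..V_8 plus 1 source current (V1)
R1: Y=0.0006024+0.000j on G[6,2]
R2: Y=0.0001190+0.000j on G[4,2]
R3: Y=0.006711+0.000j on G[5,3]
R4: Y=0.002262+0.000j on G[6,5]
R5: Y=0.0001570+0.000j on G[3,5]
R6: Y=0.001761+0.000j on G[8,7]
C1: Y=0.000+0.1633j on G[6,4]
C2: Y=0.000+0.07913j on G[6,3]
C3: Y=0.000+0.09451j on G[7,5]
I1: z[6]−=0.00657, z[3]+=0.00657
I2: z[6]−=0.0502, z[7]+=0.0502
R7: Y=0.0005348+0.000j on G[8,1]
R8: Y=0.1252+0.000j on G[7,0]
R9: Y=0.05155+0.000j on G[8,7]
I3: z[4]−=0.00988, z[6]+=0.00988
R10: Y=0.0004484+0.000j on G[2,4]
L1: Y=0.000-0.4393j on G[5,1]
V1: row V4−V0=1.43, i_V1 at 4,0
solve → V1=0.5001-0.05989j, V2=1.420+0.1527j, V3=1.379+0.2898j, V4=1.430+0.000j, V5=0.5002-0.05985j, V6=1.410+0.2965j, V7=0.4658+0.02563j, V8=0.4661+0.02478j
aux → i_V1=-0.05830-0.003208j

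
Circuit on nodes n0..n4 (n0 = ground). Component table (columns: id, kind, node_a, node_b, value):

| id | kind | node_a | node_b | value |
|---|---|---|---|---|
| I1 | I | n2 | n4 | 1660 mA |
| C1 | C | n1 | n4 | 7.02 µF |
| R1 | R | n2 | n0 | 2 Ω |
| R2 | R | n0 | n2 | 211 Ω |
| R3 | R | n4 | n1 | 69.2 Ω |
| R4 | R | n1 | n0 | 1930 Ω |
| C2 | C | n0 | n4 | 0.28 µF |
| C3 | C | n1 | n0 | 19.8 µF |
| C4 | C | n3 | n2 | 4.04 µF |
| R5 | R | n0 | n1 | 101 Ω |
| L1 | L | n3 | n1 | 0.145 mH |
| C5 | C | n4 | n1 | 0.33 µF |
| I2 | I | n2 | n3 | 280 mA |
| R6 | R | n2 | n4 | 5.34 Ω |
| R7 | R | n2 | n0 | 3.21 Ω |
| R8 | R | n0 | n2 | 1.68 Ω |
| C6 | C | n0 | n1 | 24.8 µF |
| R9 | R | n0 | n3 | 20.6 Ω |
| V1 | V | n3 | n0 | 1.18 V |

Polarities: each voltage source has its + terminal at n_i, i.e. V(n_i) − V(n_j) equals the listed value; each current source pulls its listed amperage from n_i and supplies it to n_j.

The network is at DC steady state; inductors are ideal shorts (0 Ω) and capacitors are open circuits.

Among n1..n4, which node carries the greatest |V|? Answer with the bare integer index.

Apply KCL at each of the 4 non-ground nodes and solve the resulting linear system.
Node n1: branches {C1, R3, R4, C3, R5, L1, C5, C6} → V_1 = 1.180
Node n2: branches {I1, R1, R2, C4, I2, R6, R7, R8} → V_2 = -0.2689
Node n3: branches {C4, L1, I2, R9, V1} → V_3 = 1.180
Node n4: branches {I1, C1, R3, C2, C5, R6} → V_4 = 8.064
Source currents: i(L1)=-0.08719, i(V1)=0.3099

4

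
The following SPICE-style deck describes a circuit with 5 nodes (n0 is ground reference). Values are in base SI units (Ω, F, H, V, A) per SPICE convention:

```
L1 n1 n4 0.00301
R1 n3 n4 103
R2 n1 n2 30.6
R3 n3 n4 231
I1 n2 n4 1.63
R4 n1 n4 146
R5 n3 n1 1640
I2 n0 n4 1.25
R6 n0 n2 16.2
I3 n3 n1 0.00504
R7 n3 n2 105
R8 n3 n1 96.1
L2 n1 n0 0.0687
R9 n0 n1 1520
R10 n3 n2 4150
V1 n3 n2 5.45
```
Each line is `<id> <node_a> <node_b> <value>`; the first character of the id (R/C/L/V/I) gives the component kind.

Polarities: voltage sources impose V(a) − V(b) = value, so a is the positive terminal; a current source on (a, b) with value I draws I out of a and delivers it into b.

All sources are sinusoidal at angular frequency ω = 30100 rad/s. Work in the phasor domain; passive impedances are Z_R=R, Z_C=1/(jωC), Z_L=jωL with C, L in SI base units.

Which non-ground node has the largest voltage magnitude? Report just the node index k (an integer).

Element admittances at ω=30100 rad/s:
  Y(L1) = 0.000-0.01104j S between n1,n4
  Y(R1) = 0.009709+0.000j S between n3,n4
  Y(R2) = 0.03268+0.000j S between n1,n2
  Y(R3) = 0.004329+0.000j S between n3,n4
  I1: injects 1.63 A into n4 (from n2)
  Y(R4) = 0.006849+0.000j S between n1,n4
  Y(R5) = 0.0006098+0.000j S between n3,n1
  I2: injects 1.25 A into n4 (from n0)
  Y(R6) = 0.06173+0.000j S between n0,n2
  I3: injects 0.00504 A into n1 (from n3)
  Y(R7) = 0.009524+0.000j S between n3,n2
  Y(R8) = 0.01041+0.000j S between n3,n1
  Y(L2) = 0.000-0.0004836j S between n1,n0
  Y(R9) = 0.0006579+0.000j S between n0,n1
  Y(R10) = 0.0002410+0.000j S between n3,n2
  V1: constraint V(n3)−V(n2) = 5.45
Assemble and solve the 5×5 MNA system:
  V(n1)=49.49-12.84j  V(n2)=19.82+0.5245j  V(n3)=25.27+0.5245j  V(n4)=140.8+44.42j
  i(V1)=1.831+0.4690j

4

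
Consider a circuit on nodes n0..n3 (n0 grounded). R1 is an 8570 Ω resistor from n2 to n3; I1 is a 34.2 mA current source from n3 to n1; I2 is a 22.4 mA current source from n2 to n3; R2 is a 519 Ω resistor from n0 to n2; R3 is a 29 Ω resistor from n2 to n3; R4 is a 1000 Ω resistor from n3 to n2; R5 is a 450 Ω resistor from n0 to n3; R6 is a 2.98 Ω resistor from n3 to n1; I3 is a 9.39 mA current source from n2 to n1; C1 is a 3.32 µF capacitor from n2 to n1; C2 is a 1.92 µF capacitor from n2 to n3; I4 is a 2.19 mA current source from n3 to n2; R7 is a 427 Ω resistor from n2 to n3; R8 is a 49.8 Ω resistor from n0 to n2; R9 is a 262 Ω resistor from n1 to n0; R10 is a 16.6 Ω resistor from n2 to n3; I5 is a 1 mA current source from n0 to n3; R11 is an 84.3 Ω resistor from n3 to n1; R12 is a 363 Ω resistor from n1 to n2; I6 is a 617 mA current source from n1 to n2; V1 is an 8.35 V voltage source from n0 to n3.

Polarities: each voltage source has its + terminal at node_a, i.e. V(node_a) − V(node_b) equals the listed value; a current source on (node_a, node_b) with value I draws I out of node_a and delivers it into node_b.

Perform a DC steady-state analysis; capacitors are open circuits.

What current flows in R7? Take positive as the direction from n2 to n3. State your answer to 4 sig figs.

MNA unknowns: 3 node voltages V₁..V_3 plus 1 source current (V1)
R1: Y=0.0001167 on G[2,3]
I1: z[3]−=0.0342, z[1]+=0.0342
I2: z[2]−=0.0224, z[3]+=0.0224
R2: Y=0.001927 on G[0,2]
R3: Y=0.03448 on G[2,3]
R4: Y=0.001000 on G[3,2]
R5: Y=0.002222 on G[0,3]
R6: Y=0.3356 on G[3,1]
I3: z[2]−=0.00939, z[1]+=0.00939
C1: Y=0.000 on G[2,1]
C2: Y=0.000 on G[2,3]
I4: z[3]−=0.00219, z[2]+=0.00219
R7: Y=0.002342 on G[2,3]
R8: Y=0.02008 on G[0,2]
R9: Y=0.003817 on G[1,0]
R10: Y=0.06024 on G[2,3]
I5: z[0]−=0.001, z[3]+=0.001
R11: Y=0.01186 on G[3,1]
R12: Y=0.002755 on G[1,2]
I6: z[1]−=0.617, z[2]+=0.617
V1: row V0−V3=8.35, i_V1 at 0,3
solve → V1=-9.831, V2=-2.111, V3=-8.350
aux → i_V1=-0.1035

0.01461 A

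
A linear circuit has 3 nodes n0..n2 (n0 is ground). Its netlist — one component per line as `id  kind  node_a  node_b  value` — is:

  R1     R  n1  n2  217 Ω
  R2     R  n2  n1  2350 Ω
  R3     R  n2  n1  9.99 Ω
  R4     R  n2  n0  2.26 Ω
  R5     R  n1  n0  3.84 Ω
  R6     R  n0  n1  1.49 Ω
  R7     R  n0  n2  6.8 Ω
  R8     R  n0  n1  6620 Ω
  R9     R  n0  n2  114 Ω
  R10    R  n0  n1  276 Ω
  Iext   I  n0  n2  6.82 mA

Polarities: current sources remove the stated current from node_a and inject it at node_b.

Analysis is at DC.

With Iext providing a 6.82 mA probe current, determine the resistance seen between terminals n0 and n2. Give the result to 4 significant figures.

MNA unknowns: 2 node voltages V₁..V_2
R1: Y=0.004608 on G[1,2]
R2: Y=0.0004255 on G[2,1]
R3: Y=0.1001 on G[2,1]
R4: Y=0.4425 on G[2,0]
R5: Y=0.2604 on G[1,0]
R6: Y=0.6711 on G[0,1]
R7: Y=0.1471 on G[0,2]
R8: Y=0.0001511 on G[0,1]
R9: Y=0.008772 on G[0,2]
R10: Y=0.003623 on G[0,1]
Iext: z[0]−=0.00682, z[2]+=0.00682
solve → V1=0.0009947, V2=0.009844

R_eq = 1.443 Ω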